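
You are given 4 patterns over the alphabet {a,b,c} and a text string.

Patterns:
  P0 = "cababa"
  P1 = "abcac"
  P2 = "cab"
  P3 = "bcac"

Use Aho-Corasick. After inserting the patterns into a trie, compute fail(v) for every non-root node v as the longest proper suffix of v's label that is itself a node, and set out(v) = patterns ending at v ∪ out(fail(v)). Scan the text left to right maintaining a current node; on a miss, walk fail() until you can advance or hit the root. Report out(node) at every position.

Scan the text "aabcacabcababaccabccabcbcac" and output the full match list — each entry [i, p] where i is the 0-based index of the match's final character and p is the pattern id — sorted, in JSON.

Construct AC machine:
Trie (insert patterns):
  n0 'ε': a→7 b→12 c→1
  n1 'c': a→2
  n2 'ca': b→3
  n3 'cab': a→4  [P2 ends]
  n4 'caba': b→5
  n5 'cabab': a→6
  n6 'cababa': ·  [P0 ends]
  n7 'a': b→8
  n8 'ab': c→9
  n9 'abc': a→10
  n10 'abca': c→11
  n11 'abcac': ·  [P1 ends]
  n12 'b': c→13
  n13 'bc': a→14
  n14 'bca': c→15
  n15 'bcac': ·  [P3 ends]

Failure links (BFS by depth):
  n1('c'): parent n0 fail=0; on 'c' 0 → fail=0;  out ∅∪∅=∅
  n7('a'): parent n0 fail=0; on 'a' 0 → fail=0;  out ∅∪∅=∅
  n12('b'): parent n0 fail=0; on 'b' 0 → fail=0;  out ∅∪∅=∅
  n2('ca'): parent n1 fail=0; on 'a' 0 → fail=7;  out ∅∪∅=∅
  n8('ab'): parent n7 fail=0; on 'b' 0 → fail=12;  out ∅∪∅=∅
  n13('bc'): parent n12 fail=0; on 'c' 0 → fail=1;  out ∅∪∅=∅
  n3('cab'): parent n2 fail=7; on 'b' 7 → fail=8;  out {2}∪∅={2}
  n9('abc'): parent n8 fail=12; on 'c' 12 → fail=13;  out ∅∪∅=∅
  n14('bca'): parent n13 fail=1; on 'a' 1 → fail=2;  out ∅∪∅=∅
  n4('caba'): parent n3 fail=8; on 'a' 8→12→0 → fail=7;  out ∅∪∅=∅
  n10('abca'): parent n9 fail=13; on 'a' 13 → fail=14;  out ∅∪∅=∅
  n15('bcac'): parent n14 fail=2; on 'c' 2→7→0 → fail=1;  out {3}∪∅={3}
  n5('cabab'): parent n4 fail=7; on 'b' 7 → fail=8;  out ∅∪∅=∅
  n11('abcac'): parent n10 fail=14; on 'c' 14 → fail=15;  out {1}∪{3}={1,3}
  n6('cababa'): parent n5 fail=8; on 'a' 8→12→0 → fail=7;  out {0}∪∅={0}

Run:
[0] read 'a'  n0⇒n7
[1] read 'a'  n7⇒n7 (via fail)
[2] read 'b'  n7⇒n8
[3] read 'c'  n8⇒n9
[4] read 'a'  n9⇒n10
[5] read 'c'  n10⇒n11  ** P1@[1:5],P3@[2:5]
[6] read 'a'  n11⇒n2 (via fail)
[7] read 'b'  n2⇒n3  ** P2@[5:7]
[8] read 'c'  n3⇒n9 (via fail)
[9] read 'a'  n9⇒n10
[10] read 'b'  n10⇒n3 (via fail)  ** P2@[8:10]
[11] read 'a'  n3⇒n4
[12] read 'b'  n4⇒n5
[13] read 'a'  n5⇒n6  ** P0@[8:13]
[14] read 'c'  n6⇒n1 (via fail)
[15] read 'c'  n1⇒n1 (via fail)
[16] read 'a'  n1⇒n2
[17] read 'b'  n2⇒n3  ** P2@[15:17]
[18] read 'c'  n3⇒n9 (via fail)
[19] read 'c'  n9⇒n1 (via fail)
[20] read 'a'  n1⇒n2
[21] read 'b'  n2⇒n3  ** P2@[19:21]
[22] read 'c'  n3⇒n9 (via fail)
[23] read 'b'  n9⇒n12 (via fail)
[24] read 'c'  n12⇒n13
[25] read 'a'  n13⇒n14
[26] read 'c'  n14⇒n15  ** P3@[23:26]

Result: [[5,1],[5,3],[7,2],[10,2],[13,0],[17,2],[21,2],[26,3]]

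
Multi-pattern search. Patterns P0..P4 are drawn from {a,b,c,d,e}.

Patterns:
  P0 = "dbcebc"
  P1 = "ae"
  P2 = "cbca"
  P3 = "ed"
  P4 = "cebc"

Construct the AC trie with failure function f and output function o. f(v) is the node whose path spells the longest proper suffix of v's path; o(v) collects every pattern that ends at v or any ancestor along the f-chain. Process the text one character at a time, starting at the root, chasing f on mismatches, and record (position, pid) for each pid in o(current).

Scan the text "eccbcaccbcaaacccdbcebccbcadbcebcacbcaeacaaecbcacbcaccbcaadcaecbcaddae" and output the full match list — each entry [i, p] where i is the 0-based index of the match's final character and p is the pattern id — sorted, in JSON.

Build:
Trie nodes:
  n0 'ε': a→7 c→9 d→1 e→13
  n1 'd': b→2
  n2 'db': c→3
  n3 'dbc': e→4
  n4 'dbce': b→5
  n5 'dbceb': c→6
  n6 'dbcebc': ·  ←P0
  n7 'a': e→8
  n8 'ae': ·  ←P1
  n9 'c': b→10 e→15
  n10 'cb': c→11
  n11 'cbc': a→12
  n12 'cbca': ·  ←P2
  n13 'e': d→14
  n14 'ed': ·  ←P3
  n15 'ce': b→16
  n16 'ceb': c→17
  n17 'cebc': ·  ←P4

BFS fail/out derivation:
  fail(1) 'd': from fail(0)=0 chase 'd': 0 ⇒ 0;  out=∅∪out(0)=∅
  fail(7) 'a': from fail(0)=0 chase 'a': 0 ⇒ 0;  out=∅∪out(0)=∅
  fail(9) 'c': from fail(0)=0 chase 'c': 0 ⇒ 0;  out=∅∪out(0)=∅
  fail(13) 'e': from fail(0)=0 chase 'e': 0 ⇒ 0;  out=∅∪out(0)=∅
  fail(2) 'db': from fail(1)=0 chase 'b': 0 ⇒ 0;  out=∅∪out(0)=∅
  fail(8) 'ae': from fail(7)=0 chase 'e': 0 ⇒ 13;  out={1}∪out(13)={1}
  fail(10) 'cb': from fail(9)=0 chase 'b': 0 ⇒ 0;  out=∅∪out(0)=∅
  fail(14) 'ed': from fail(13)=0 chase 'd': 0 ⇒ 1;  out={3}∪out(1)={3}
  fail(15) 'ce': from fail(9)=0 chase 'e': 0 ⇒ 13;  out=∅∪out(13)=∅
  fail(3) 'dbc': from fail(2)=0 chase 'c': 0 ⇒ 9;  out=∅∪out(9)=∅
  fail(11) 'cbc': from fail(10)=0 chase 'c': 0 ⇒ 9;  out=∅∪out(9)=∅
  fail(16) 'ceb': from fail(15)=13 chase 'b': 13→0 ⇒ 0;  out=∅∪out(0)=∅
  fail(4) 'dbce': from fail(3)=9 chase 'e': 9 ⇒ 15;  out=∅∪out(15)=∅
  fail(12) 'cbca': from fail(11)=9 chase 'a': 9→0 ⇒ 7;  out={2}∪out(7)={2}
  fail(17) 'cebc': from fail(16)=0 chase 'c': 0 ⇒ 9;  out={4}∪out(9)={4}
  fail(5) 'dbceb': from fail(4)=15 chase 'b': 15 ⇒ 16;  out=∅∪out(16)=∅
  fail(6) 'dbcebc': from fail(5)=16 chase 'c': 16 ⇒ 17;  out={0}∪out(17)={0,4}

Scan:
pos 0 'e': at 13
pos 1 'c': at 9 ·f
pos 2 'c': at 9 ·f
pos 3 'b': at 10
pos 4 'c': at 11
pos 5 'a': at 12  → match P2@[2:5]
pos 6 'c': at 9 ·f
pos 7 'c': at 9 ·f
pos 8 'b': at 10
pos 9 'c': at 11
pos 10 'a': at 12  → match P2@[7:10]
pos 11 'a': at 7 ·f
pos 12 'a': at 7 ·f
pos 13 'c': at 9 ·f
pos 14 'c': at 9 ·f
pos 15 'c': at 9 ·f
pos 16 'd': at 1 ·f
pos 17 'b': at 2
pos 18 'c': at 3
pos 19 'e': at 4
pos 20 'b': at 5
pos 21 'c': at 6  → match P0@[16:21],P4@[18:21]
pos 22 'c': at 9 ·f
pos 23 'b': at 10
pos 24 'c': at 11
pos 25 'a': at 12  → match P2@[22:25]
pos 26 'd': at 1 ·f
pos 27 'b': at 2
pos 28 'c': at 3
pos 29 'e': at 4
pos 30 'b': at 5
pos 31 'c': at 6  → match P0@[26:31],P4@[28:31]
pos 32 'a': at 7 ·f
pos 33 'c': at 9 ·f
pos 34 'b': at 10
pos 35 'c': at 11
pos 36 'a': at 12  → match P2@[33:36]
pos 37 'e': at 8 ·f  → match P1@[36:37]
pos 38 'a': at 7 ·f
pos 39 'c': at 9 ·f
pos 40 'a': at 7 ·f
pos 41 'a': at 7 ·f
pos 42 'e': at 8  → match P1@[41:42]
pos 43 'c': at 9 ·f
pos 44 'b': at 10
pos 45 'c': at 11
pos 46 'a': at 12  → match P2@[43:46]
pos 47 'c': at 9 ·f
pos 48 'b': at 10
pos 49 'c': at 11
pos 50 'a': at 12  → match P2@[47:50]
pos 51 'c': at 9 ·f
pos 52 'c': at 9 ·f
pos 53 'b': at 10
pos 54 'c': at 11
pos 55 'a': at 12  → match P2@[52:55]
pos 56 'a': at 7 ·f
pos 57 'd': at 1 ·f
pos 58 'c': at 9 ·f
pos 59 'a': at 7 ·f
pos 60 'e': at 8  → match P1@[59:60]
pos 61 'c': at 9 ·f
pos 62 'b': at 10
pos 63 'c': at 11
pos 64 'a': at 12  → match P2@[61:64]
pos 65 'd': at 1 ·f
pos 66 'd': at 1 ·f
pos 67 'a': at 7 ·f
pos 68 'e': at 8  → match P1@[67:68]

Result: [[5,2],[10,2],[21,0],[21,4],[25,2],[31,0],[31,4],[36,2],[37,1],[42,1],[46,2],[50,2],[55,2],[60,1],[64,2],[68,1]]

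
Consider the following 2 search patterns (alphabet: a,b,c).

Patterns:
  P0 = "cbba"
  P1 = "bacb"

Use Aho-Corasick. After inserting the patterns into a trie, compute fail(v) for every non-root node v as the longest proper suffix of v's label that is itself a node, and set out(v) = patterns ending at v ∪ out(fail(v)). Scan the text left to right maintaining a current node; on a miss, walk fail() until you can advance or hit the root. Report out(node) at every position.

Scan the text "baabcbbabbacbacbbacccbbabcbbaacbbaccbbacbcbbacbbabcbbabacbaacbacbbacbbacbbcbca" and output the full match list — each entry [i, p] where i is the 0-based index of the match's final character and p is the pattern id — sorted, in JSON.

Construct AC machine:
Trie nodes:
  n0 'ε': b→5 c→1
  n1 'c': b→2
  n2 'cb': b→3
  n3 'cbb': a→4
  n4 'cbba': ·  [P0 ends]
  n5 'b': a→6
  n6 'ba': c→7
  n7 'bac': b→8
  n8 'bacb': ·  [P1 ends]

BFS fail/out derivation:
  n1('c'): parent n0 fail=0; on 'c' 0 → fail=0;  out ∅∪∅=∅
  n5('b'): parent n0 fail=0; on 'b' 0 → fail=0;  out ∅∪∅=∅
  n2('cb'): parent n1 fail=0; on 'b' 0 → fail=5;  out ∅∪∅=∅
  n6('ba'): parent n5 fail=0; on 'a' 0 → fail=0;  out ∅∪∅=∅
  n3('cbb'): parent n2 fail=5; on 'b' 5→0 → fail=5;  out ∅∪∅=∅
  n7('bac'): parent n6 fail=0; on 'c' 0 → fail=1;  out ∅∪∅=∅
  n4('cbba'): parent n3 fail=5; on 'a' 5 → fail=6;  out {0}∪∅={0}
  n8('bacb'): parent n7 fail=1; on 'b' 1 → fail=2;  out {1}∪∅={1}

Run:
i=0 'b': node 0→5
i=1 'a': node 5→6
i=2 'a': node 6→0 (fail-walked)
i=3 'b': node 0→5
i=4 'c': node 5→1 (fail-walked)
i=5 'b': node 1→2
i=6 'b': node 2→3
i=7 'a': node 3→4  emit P0@[4:7]
i=8 'b': node 4→5 (fail-walked)
i=9 'b': node 5→5 (fail-walked)
i=10 'a': node 5→6
i=11 'c': node 6→7
i=12 'b': node 7→8  emit P1@[9:12]
i=13 'a': node 8→6 (fail-walked)
i=14 'c': node 6→7
i=15 'b': node 7→8  emit P1@[12:15]
i=16 'b': node 8→3 (fail-walked)
i=17 'a': node 3→4  emit P0@[14:17]
i=18 'c': node 4→7 (fail-walked)
i=19 'c': node 7→1 (fail-walked)
i=20 'c': node 1→1 (fail-walked)
i=21 'b': node 1→2
i=22 'b': node 2→3
i=23 'a': node 3→4  emit P0@[20:23]
i=24 'b': node 4→5 (fail-walked)
i=25 'c': node 5→1 (fail-walked)
i=26 'b': node 1→2
i=27 'b': node 2→3
i=28 'a': node 3→4  emit P0@[25:28]
i=29 'a': node 4→0 (fail-walked)
i=30 'c': node 0→1
i=31 'b': node 1→2
i=32 'b': node 2→3
i=33 'a': node 3→4  emit P0@[30:33]
i=34 'c': node 4→7 (fail-walked)
i=35 'c': node 7→1 (fail-walked)
i=36 'b': node 1→2
i=37 'b': node 2→3
i=38 'a': node 3→4  emit P0@[35:38]
i=39 'c': node 4→7 (fail-walked)
i=40 'b': node 7→8  emit P1@[37:40]
i=41 'c': node 8→1 (fail-walked)
i=42 'b': node 1→2
i=43 'b': node 2→3
i=44 'a': node 3→4  emit P0@[41:44]
i=45 'c': node 4→7 (fail-walked)
i=46 'b': node 7→8  emit P1@[43:46]
i=47 'b': node 8→3 (fail-walked)
i=48 'a': node 3→4  emit P0@[45:48]
i=49 'b': node 4→5 (fail-walked)
i=50 'c': node 5→1 (fail-walked)
i=51 'b': node 1→2
i=52 'b': node 2→3
i=53 'a': node 3→4  emit P0@[50:53]
i=54 'b': node 4→5 (fail-walked)
i=55 'a': node 5→6
i=56 'c': node 6→7
i=57 'b': node 7→8  emit P1@[54:57]
i=58 'a': node 8→6 (fail-walked)
i=59 'a': node 6→0 (fail-walked)
i=60 'c': node 0→1
i=61 'b': node 1→2
i=62 'a': node 2→6 (fail-walked)
i=63 'c': node 6→7
i=64 'b': node 7→8  emit P1@[61:64]
i=65 'b': node 8→3 (fail-walked)
i=66 'a': node 3→4  emit P0@[63:66]
i=67 'c': node 4→7 (fail-walked)
i=68 'b': node 7→8  emit P1@[65:68]
i=69 'b': node 8→3 (fail-walked)
i=70 'a': node 3→4  emit P0@[67:70]
i=71 'c': node 4→7 (fail-walked)
i=72 'b': node 7→8  emit P1@[69:72]
i=73 'b': node 8→3 (fail-walked)
i=74 'c': node 3→1 (fail-walked)
i=75 'b': node 1→2
i=76 'c': node 2→1 (fail-walked)
i=77 'a': node 1→0 (fail-walked)

Result: [[7,0],[12,1],[15,1],[17,0],[23,0],[28,0],[33,0],[38,0],[40,1],[44,0],[46,1],[48,0],[53,0],[57,1],[64,1],[66,0],[68,1],[70,0],[72,1]]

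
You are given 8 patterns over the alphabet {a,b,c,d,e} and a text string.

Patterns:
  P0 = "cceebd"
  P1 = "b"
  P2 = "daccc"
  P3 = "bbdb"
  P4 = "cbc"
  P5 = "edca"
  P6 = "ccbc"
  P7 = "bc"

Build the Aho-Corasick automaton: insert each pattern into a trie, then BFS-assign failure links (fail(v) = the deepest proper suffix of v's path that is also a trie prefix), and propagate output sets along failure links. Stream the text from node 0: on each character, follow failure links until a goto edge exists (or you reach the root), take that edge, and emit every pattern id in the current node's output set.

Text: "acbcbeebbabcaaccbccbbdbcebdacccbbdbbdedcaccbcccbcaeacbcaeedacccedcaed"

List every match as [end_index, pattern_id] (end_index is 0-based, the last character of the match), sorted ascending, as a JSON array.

Construct AC machine:
Trie nodes:
  0='ε' goto b→7 c→1 d→8 e→18
  1='c' goto b→16 c→2
  2='cc' goto b→22 e→3
  3='cce' goto e→4
  4='ccee' goto b→5
  5='cceeb' goto d→6
  6='cceebd' goto ·  [P0 ends]
  7='b' goto b→13 c→24  [P1 ends]
  8='d' goto a→9
  9='da' goto c→10
  10='dac' goto c→11
  11='dacc' goto c→12
  12='daccc' goto ·  [P2 ends]
  13='bb' goto d→14
  14='bbd' goto b→15
  15='bbdb' goto ·  [P3 ends]
  16='cb' goto c→17
  17='cbc' goto ·  [P4 ends]
  18='e' goto d→19
  19='ed' goto c→20
  20='edc' goto a→21
  21='edca' goto ·  [P5 ends]
  22='ccb' goto c→23
  23='ccbc' goto ·  [P6 ends]
  24='bc' goto ·  [P7 ends]

BFS fail/out derivation:
  fail(1) 'c': from fail(0)=0 chase 'c': 0 ⇒ 0;  out=∅∪out(0)=∅
  fail(7) 'b': from fail(0)=0 chase 'b': 0 ⇒ 0;  out={1}∪out(0)={1}
  fail(8) 'd': from fail(0)=0 chase 'd': 0 ⇒ 0;  out=∅∪out(0)=∅
  fail(18) 'e': from fail(0)=0 chase 'e': 0 ⇒ 0;  out=∅∪out(0)=∅
  fail(2) 'cc': from fail(1)=0 chase 'c': 0 ⇒ 1;  out=∅∪out(1)=∅
  fail(9) 'da': from fail(8)=0 chase 'a': 0 ⇒ 0;  out=∅∪out(0)=∅
  fail(13) 'bb': from fail(7)=0 chase 'b': 0 ⇒ 7;  out=∅∪out(7)={1}
  fail(16) 'cb': from fail(1)=0 chase 'b': 0 ⇒ 7;  out=∅∪out(7)={1}
  fail(19) 'ed': from fail(18)=0 chase 'd': 0 ⇒ 8;  out=∅∪out(8)=∅
  fail(24) 'bc': from fail(7)=0 chase 'c': 0 ⇒ 1;  out={7}∪out(1)={7}
  fail(3) 'cce': from fail(2)=1 chase 'e': 1→0 ⇒ 18;  out=∅∪out(18)=∅
  fail(10) 'dac': from fail(9)=0 chase 'c': 0 ⇒ 1;  out=∅∪out(1)=∅
  fail(14) 'bbd': from fail(13)=7 chase 'd': 7→0 ⇒ 8;  out=∅∪out(8)=∅
  fail(17) 'cbc': from fail(16)=7 chase 'c': 7 ⇒ 24;  out={4}∪out(24)={4,7}
  fail(20) 'edc': from fail(19)=8 chase 'c': 8→0 ⇒ 1;  out=∅∪out(1)=∅
  fail(22) 'ccb': from fail(2)=1 chase 'b': 1 ⇒ 16;  out=∅∪out(16)={1}
  fail(4) 'ccee': from fail(3)=18 chase 'e': 18→0 ⇒ 18;  out=∅∪out(18)=∅
  fail(11) 'dacc': from fail(10)=1 chase 'c': 1 ⇒ 2;  out=∅∪out(2)=∅
  fail(15) 'bbdb': from fail(14)=8 chase 'b': 8→0 ⇒ 7;  out={3}∪out(7)={1,3}
  fail(21) 'edca': from fail(20)=1 chase 'a': 1→0 ⇒ 0;  out={5}∪out(0)={5}
  fail(23) 'ccbc': from fail(22)=16 chase 'c': 16 ⇒ 17;  out={6}∪out(17)={4,6,7}
  fail(5) 'cceeb': from fail(4)=18 chase 'b': 18→0 ⇒ 7;  out=∅∪out(7)={1}
  fail(12) 'daccc': from fail(11)=2 chase 'c': 2→1 ⇒ 2;  out={2}∪out(2)={2}
  fail(6) 'cceebd': from fail(5)=7 chase 'd': 7→0 ⇒ 8;  out={0}∪out(8)={0}

Text stream:
i=0 'a': node 0→0
i=1 'c': node 0→1
i=2 'b': node 1→16  → match P1@[2:2]
i=3 'c': node 16→17  → match P4@[1:3],P7@[2:3]
i=4 'b': node 17→16 (via fail)  → match P1@[4:4]
i=5 'e': node 16→18 (via fail)
i=6 'e': node 18→18 (via fail)
i=7 'b': node 18→7 (via fail)  → match P1@[7:7]
i=8 'b': node 7→13  → match P1@[8:8]
i=9 'a': node 13→0 (via fail)
i=10 'b': node 0→7  → match P1@[10:10]
i=11 'c': node 7→24  → match P7@[10:11]
i=12 'a': node 24→0 (via fail)
i=13 'a': node 0→0
i=14 'c': node 0→1
i=15 'c': node 1→2
i=16 'b': node 2→22  → match P1@[16:16]
i=17 'c': node 22→23  → match P4@[15:17],P6@[14:17],P7@[16:17]
i=18 'c': node 23→2 (via fail)
i=19 'b': node 2→22  → match P1@[19:19]
i=20 'b': node 22→13 (via fail)  → match P1@[20:20]
i=21 'd': node 13→14
i=22 'b': node 14→15  → match P1@[22:22],P3@[19:22]
i=23 'c': node 15→24 (via fail)  → match P7@[22:23]
i=24 'e': node 24→18 (via fail)
i=25 'b': node 18→7 (via fail)  → match P1@[25:25]
i=26 'd': node 7→8 (via fail)
i=27 'a': node 8→9
i=28 'c': node 9→10
i=29 'c': node 10→11
i=30 'c': node 11→12  → match P2@[26:30]
i=31 'b': node 12→22 (via fail)  → match P1@[31:31]
i=32 'b': node 22→13 (via fail)  → match P1@[32:32]
i=33 'd': node 13→14
i=34 'b': node 14→15  → match P1@[34:34],P3@[31:34]
i=35 'b': node 15→13 (via fail)  → match P1@[35:35]
i=36 'd': node 13→14
i=37 'e': node 14→18 (via fail)
i=38 'd': node 18→19
i=39 'c': node 19→20
i=40 'a': node 20→21  → match P5@[37:40]
i=41 'c': node 21→1 (via fail)
i=42 'c': node 1→2
i=43 'b': node 2→22  → match P1@[43:43]
i=44 'c': node 22→23  → match P4@[42:44],P6@[41:44],P7@[43:44]
i=45 'c': node 23→2 (via fail)
i=46 'c': node 2→2 (via fail)
i=47 'b': node 2→22  → match P1@[47:47]
i=48 'c': node 22→23  → match P4@[46:48],P6@[45:48],P7@[47:48]
i=49 'a': node 23→0 (via fail)
i=50 'e': node 0→18
i=51 'a': node 18→0 (via fail)
i=52 'c': node 0→1
i=53 'b': node 1→16  → match P1@[53:53]
i=54 'c': node 16→17  → match P4@[52:54],P7@[53:54]
i=55 'a': node 17→0 (via fail)
i=56 'e': node 0→18
i=57 'e': node 18→18 (via fail)
i=58 'd': node 18→19
i=59 'a': node 19→9 (via fail)
i=60 'c': node 9→10
i=61 'c': node 10→11
i=62 'c': node 11→12  → match P2@[58:62]
i=63 'e': node 12→3 (via fail)
i=64 'd': node 3→19 (via fail)
i=65 'c': node 19→20
i=66 'a': node 20→21  → match P5@[63:66]
i=67 'e': node 21→18 (via fail)
i=68 'd': node 18→19

Matches: [[2,1],[3,4],[3,7],[4,1],[7,1],[8,1],[10,1],[11,7],[16,1],[17,4],[17,6],[17,7],[19,1],[20,1],[22,1],[22,3],[23,7],[25,1],[30,2],[31,1],[32,1],[34,1],[34,3],[35,1],[40,5],[43,1],[44,4],[44,6],[44,7],[47,1],[48,4],[48,6],[48,7],[53,1],[54,4],[54,7],[62,2],[66,5]]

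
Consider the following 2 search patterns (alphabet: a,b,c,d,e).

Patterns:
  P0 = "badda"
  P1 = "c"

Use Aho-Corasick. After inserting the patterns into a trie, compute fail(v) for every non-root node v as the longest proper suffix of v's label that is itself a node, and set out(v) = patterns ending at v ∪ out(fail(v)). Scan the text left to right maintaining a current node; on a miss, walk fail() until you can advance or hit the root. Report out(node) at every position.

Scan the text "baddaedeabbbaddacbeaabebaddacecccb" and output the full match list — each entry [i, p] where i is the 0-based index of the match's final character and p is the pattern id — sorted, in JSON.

Build:
Trie nodes:
  n0 'ε': b→1 c→6
  n1 'b': a→2
  n2 'ba': d→3
  n3 'bad': d→4
  n4 'badd': a→5
  n5 'badda': ·  [P0 ends]
  n6 'c': ·  [P1 ends]

BFS fail/out derivation:
  n1('b'): parent n0 fail=0; on 'b' 0 → fail=0;  out ∅∪∅=∅
  n6('c'): parent n0 fail=0; on 'c' 0 → fail=0;  out {1}∪∅={1}
  n2('ba'): parent n1 fail=0; on 'a' 0 → fail=0;  out ∅∪∅=∅
  n3('bad'): parent n2 fail=0; on 'd' 0 → fail=0;  out ∅∪∅=∅
  n4('badd'): parent n3 fail=0; on 'd' 0 → fail=0;  out ∅∪∅=∅
  n5('badda'): parent n4 fail=0; on 'a' 0 → fail=0;  out {0}∪∅={0}

Text stream:
i=0 'b': node 0→1
i=1 'a': node 1→2
i=2 'd': node 2→3
i=3 'd': node 3→4
i=4 'a': node 4→5  ** P0@[0:4]
i=5 'e': node 5→0 (via fail)
i=6 'd': node 0→0
i=7 'e': node 0→0
i=8 'a': node 0→0
i=9 'b': node 0→1
i=10 'b': node 1→1 (via fail)
i=11 'b': node 1→1 (via fail)
i=12 'a': node 1→2
i=13 'd': node 2→3
i=14 'd': node 3→4
i=15 'a': node 4→5  ** P0@[11:15]
i=16 'c': node 5→6 (via fail)  ** P1@[16:16]
i=17 'b': node 6→1 (via fail)
i=18 'e': node 1→0 (via fail)
i=19 'a': node 0→0
i=20 'a': node 0→0
i=21 'b': node 0→1
i=22 'e': node 1→0 (via fail)
i=23 'b': node 0→1
i=24 'a': node 1→2
i=25 'd': node 2→3
i=26 'd': node 3→4
i=27 'a': node 4→5  ** P0@[23:27]
i=28 'c': node 5→6 (via fail)  ** P1@[28:28]
i=29 'e': node 6→0 (via fail)
i=30 'c': node 0→6  ** P1@[30:30]
i=31 'c': node 6→6 (via fail)  ** P1@[31:31]
i=32 'c': node 6→6 (via fail)  ** P1@[32:32]
i=33 'b': node 6→1 (via fail)

Matches: [[4,0],[15,0],[16,1],[27,0],[28,1],[30,1],[31,1],[32,1]]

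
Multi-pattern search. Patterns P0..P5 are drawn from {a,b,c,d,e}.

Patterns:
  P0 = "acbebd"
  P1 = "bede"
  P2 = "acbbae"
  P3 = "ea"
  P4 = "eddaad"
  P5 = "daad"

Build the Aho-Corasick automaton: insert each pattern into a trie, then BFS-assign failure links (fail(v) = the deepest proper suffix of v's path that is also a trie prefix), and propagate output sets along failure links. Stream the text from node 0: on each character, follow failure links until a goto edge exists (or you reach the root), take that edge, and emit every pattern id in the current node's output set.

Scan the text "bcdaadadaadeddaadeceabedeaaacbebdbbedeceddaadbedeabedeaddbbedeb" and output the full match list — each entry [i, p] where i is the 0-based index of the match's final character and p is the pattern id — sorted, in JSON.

Build:
Trie nodes:
  n0 'ε': a→1 b→7 d→21 e→14
  n1 'a': c→2
  n2 'ac': b→3
  n3 'acb': b→11 e→4
  n4 'acbe': b→5
  n5 'acbeb': d→6
  n6 'acbebd': ·  [P0 ends]
  n7 'b': e→8
  n8 'be': d→9
  n9 'bed': e→10
  n10 'bede': ·  [P1 ends]
  n11 'acbb': a→12
  n12 'acbba': e→13
  n13 'acbbae': ·  [P2 ends]
  n14 'e': a→15 d→16
  n15 'ea': ·  [P3 ends]
  n16 'ed': d→17
  n17 'edd': a→18
  n18 'edda': a→19
  n19 'eddaa': d→20
  n20 'eddaad': ·  [P4 ends]
  n21 'd': a→22
  n22 'da': a→23
  n23 'daa': d→24
  n24 'daad': ·  [P5 ends]

Failure links (BFS by depth):
  n1('a'): parent n0 fail=0; on 'a' 0 → fail=0;  out ∅∪∅=∅
  n7('b'): parent n0 fail=0; on 'b' 0 → fail=0;  out ∅∪∅=∅
  n14('e'): parent n0 fail=0; on 'e' 0 → fail=0;  out ∅∪∅=∅
  n21('d'): parent n0 fail=0; on 'd' 0 → fail=0;  out ∅∪∅=∅
  n2('ac'): parent n1 fail=0; on 'c' 0 → fail=0;  out ∅∪∅=∅
  n8('be'): parent n7 fail=0; on 'e' 0 → fail=14;  out ∅∪∅=∅
  n15('ea'): parent n14 fail=0; on 'a' 0 → fail=1;  out {3}∪∅={3}
  n16('ed'): parent n14 fail=0; on 'd' 0 → fail=21;  out ∅∪∅=∅
  n22('da'): parent n21 fail=0; on 'a' 0 → fail=1;  out ∅∪∅=∅
  n3('acb'): parent n2 fail=0; on 'b' 0 → fail=7;  out ∅∪∅=∅
  n9('bed'): parent n8 fail=14; on 'd' 14 → fail=16;  out ∅∪∅=∅
  n17('edd'): parent n16 fail=21; on 'd' 21→0 → fail=21;  out ∅∪∅=∅
  n23('daa'): parent n22 fail=1; on 'a' 1→0 → fail=1;  out ∅∪∅=∅
  n4('acbe'): parent n3 fail=7; on 'e' 7 → fail=8;  out ∅∪∅=∅
  n10('bede'): parent n9 fail=16; on 'e' 16→21→0 → fail=14;  out {1}∪∅={1}
  n11('acbb'): parent n3 fail=7; on 'b' 7→0 → fail=7;  out ∅∪∅=∅
  n18('edda'): parent n17 fail=21; on 'a' 21 → fail=22;  out ∅∪∅=∅
  n24('daad'): parent n23 fail=1; on 'd' 1→0 → fail=21;  out {5}∪∅={5}
  n5('acbeb'): parent n4 fail=8; on 'b' 8→14→0 → fail=7;  out ∅∪∅=∅
  n12('acbba'): parent n11 fail=7; on 'a' 7→0 → fail=1;  out ∅∪∅=∅
  n19('eddaa'): parent n18 fail=22; on 'a' 22 → fail=23;  out ∅∪∅=∅
  n6('acbebd'): parent n5 fail=7; on 'd' 7→0 → fail=21;  out {0}∪∅={0}
  n13('acbbae'): parent n12 fail=1; on 'e' 1→0 → fail=14;  out {2}∪∅={2}
  n20('eddaad'): parent n19 fail=23; on 'd' 23 → fail=24;  out {4}∪{5}={4,5}

Run:
[0] read 'b'  n0⇒n7
[1] read 'c'  n7⇒n0 (fail-walked)
[2] read 'd'  n0⇒n21
[3] read 'a'  n21⇒n22
[4] read 'a'  n22⇒n23
[5] read 'd'  n23⇒n24  ** P5@[2:5]
[6] read 'a'  n24⇒n22 (fail-walked)
[7] read 'd'  n22⇒n21 (fail-walked)
[8] read 'a'  n21⇒n22
[9] read 'a'  n22⇒n23
[10] read 'd'  n23⇒n24  ** P5@[7:10]
[11] read 'e'  n24⇒n14 (fail-walked)
[12] read 'd'  n14⇒n16
[13] read 'd'  n16⇒n17
[14] read 'a'  n17⇒n18
[15] read 'a'  n18⇒n19
[16] read 'd'  n19⇒n20  ** P4@[11:16],P5@[13:16]
[17] read 'e'  n20⇒n14 (fail-walked)
[18] read 'c'  n14⇒n0 (fail-walked)
[19] read 'e'  n0⇒n14
[20] read 'a'  n14⇒n15  ** P3@[19:20]
[21] read 'b'  n15⇒n7 (fail-walked)
[22] read 'e'  n7⇒n8
[23] read 'd'  n8⇒n9
[24] read 'e'  n9⇒n10  ** P1@[21:24]
[25] read 'a'  n10⇒n15 (fail-walked)  ** P3@[24:25]
[26] read 'a'  n15⇒n1 (fail-walked)
[27] read 'a'  n1⇒n1 (fail-walked)
[28] read 'c'  n1⇒n2
[29] read 'b'  n2⇒n3
[30] read 'e'  n3⇒n4
[31] read 'b'  n4⇒n5
[32] read 'd'  n5⇒n6  ** P0@[27:32]
[33] read 'b'  n6⇒n7 (fail-walked)
[34] read 'b'  n7⇒n7 (fail-walked)
[35] read 'e'  n7⇒n8
[36] read 'd'  n8⇒n9
[37] read 'e'  n9⇒n10  ** P1@[34:37]
[38] read 'c'  n10⇒n0 (fail-walked)
[39] read 'e'  n0⇒n14
[40] read 'd'  n14⇒n16
[41] read 'd'  n16⇒n17
[42] read 'a'  n17⇒n18
[43] read 'a'  n18⇒n19
[44] read 'd'  n19⇒n20  ** P4@[39:44],P5@[41:44]
[45] read 'b'  n20⇒n7 (fail-walked)
[46] read 'e'  n7⇒n8
[47] read 'd'  n8⇒n9
[48] read 'e'  n9⇒n10  ** P1@[45:48]
[49] read 'a'  n10⇒n15 (fail-walked)  ** P3@[48:49]
[50] read 'b'  n15⇒n7 (fail-walked)
[51] read 'e'  n7⇒n8
[52] read 'd'  n8⇒n9
[53] read 'e'  n9⇒n10  ** P1@[50:53]
[54] read 'a'  n10⇒n15 (fail-walked)  ** P3@[53:54]
[55] read 'd'  n15⇒n21 (fail-walked)
[56] read 'd'  n21⇒n21 (fail-walked)
[57] read 'b'  n21⇒n7 (fail-walked)
[58] read 'b'  n7⇒n7 (fail-walked)
[59] read 'e'  n7⇒n8
[60] read 'd'  n8⇒n9
[61] read 'e'  n9⇒n10  ** P1@[58:61]
[62] read 'b'  n10⇒n7 (fail-walked)

Matches: [[5,5],[10,5],[16,4],[16,5],[20,3],[24,1],[25,3],[32,0],[37,1],[44,4],[44,5],[48,1],[49,3],[53,1],[54,3],[61,1]]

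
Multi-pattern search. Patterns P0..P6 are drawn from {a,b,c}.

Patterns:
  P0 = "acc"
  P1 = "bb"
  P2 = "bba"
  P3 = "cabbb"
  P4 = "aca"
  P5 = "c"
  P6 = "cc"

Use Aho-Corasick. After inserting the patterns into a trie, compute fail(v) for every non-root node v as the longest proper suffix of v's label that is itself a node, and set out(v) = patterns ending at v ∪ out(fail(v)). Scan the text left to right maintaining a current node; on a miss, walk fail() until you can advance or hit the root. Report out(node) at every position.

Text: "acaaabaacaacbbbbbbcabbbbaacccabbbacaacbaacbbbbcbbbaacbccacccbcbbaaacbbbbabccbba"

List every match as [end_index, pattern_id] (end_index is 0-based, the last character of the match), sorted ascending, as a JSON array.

Construct AC machine:
Trie (insert patterns):
  n0 'ε': a→1 b→4 c→7
  n1 'a': c→2
  n2 'ac': a→12 c→3
  n3 'acc': ·  ←P0
  n4 'b': b→5
  n5 'bb': a→6  ←P1
  n6 'bba': ·  ←P2
  n7 'c': a→8 c→13  ←P5
  n8 'ca': b→9
  n9 'cab': b→10
  n10 'cabb': b→11
  n11 'cabbb': ·  ←P3
  n12 'aca': ·  ←P4
  n13 'cc': ·  ←P6

BFS fail/out derivation:
  n1('a'): parent n0 fail=0; on 'a' 0 → fail=0;  out ∅∪∅=∅
  n4('b'): parent n0 fail=0; on 'b' 0 → fail=0;  out ∅∪∅=∅
  n7('c'): parent n0 fail=0; on 'c' 0 → fail=0;  out {5}∪∅={5}
  n2('ac'): parent n1 fail=0; on 'c' 0 → fail=7;  out ∅∪{5}={5}
  n5('bb'): parent n4 fail=0; on 'b' 0 → fail=4;  out {1}∪∅={1}
  n8('ca'): parent n7 fail=0; on 'a' 0 → fail=1;  out ∅∪∅=∅
  n13('cc'): parent n7 fail=0; on 'c' 0 → fail=7;  out {6}∪{5}={5,6}
  n3('acc'): parent n2 fail=7; on 'c' 7 → fail=13;  out {0}∪{5,6}={0,5,6}
  n6('bba'): parent n5 fail=4; on 'a' 4→0 → fail=1;  out {2}∪∅={2}
  n9('cab'): parent n8 fail=1; on 'b' 1→0 → fail=4;  out ∅∪∅=∅
  n12('aca'): parent n2 fail=7; on 'a' 7 → fail=8;  out {4}∪∅={4}
  n10('cabb'): parent n9 fail=4; on 'b' 4 → fail=5;  out ∅∪{1}={1}
  n11('cabbb'): parent n10 fail=5; on 'b' 5→4 → fail=5;  out {3}∪{1}={1,3}

Run:
pos 0 'a': at 1
pos 1 'c': at 2  → match P5@[1:1]
pos 2 'a': at 12  → match P4@[0:2]
pos 3 'a': at 1 (via fail)
pos 4 'a': at 1 (via fail)
pos 5 'b': at 4 (via fail)
pos 6 'a': at 1 (via fail)
pos 7 'a': at 1 (via fail)
pos 8 'c': at 2  → match P5@[8:8]
pos 9 'a': at 12  → match P4@[7:9]
pos 10 'a': at 1 (via fail)
pos 11 'c': at 2  → match P5@[11:11]
pos 12 'b': at 4 (via fail)
pos 13 'b': at 5  → match P1@[12:13]
pos 14 'b': at 5 (via fail)  → match P1@[13:14]
pos 15 'b': at 5 (via fail)  → match P1@[14:15]
pos 16 'b': at 5 (via fail)  → match P1@[15:16]
pos 17 'b': at 5 (via fail)  → match P1@[16:17]
pos 18 'c': at 7 (via fail)  → match P5@[18:18]
pos 19 'a': at 8
pos 20 'b': at 9
pos 21 'b': at 10  → match P1@[20:21]
pos 22 'b': at 11  → match P1@[21:22],P3@[18:22]
pos 23 'b': at 5 (via fail)  → match P1@[22:23]
pos 24 'a': at 6  → match P2@[22:24]
pos 25 'a': at 1 (via fail)
pos 26 'c': at 2  → match P5@[26:26]
pos 27 'c': at 3  → match P0@[25:27],P5@[27:27],P6@[26:27]
pos 28 'c': at 13 (via fail)  → match P5@[28:28],P6@[27:28]
pos 29 'a': at 8 (via fail)
pos 30 'b': at 9
pos 31 'b': at 10  → match P1@[30:31]
pos 32 'b': at 11  → match P1@[31:32],P3@[28:32]
pos 33 'a': at 6 (via fail)  → match P2@[31:33]
pos 34 'c': at 2 (via fail)  → match P5@[34:34]
pos 35 'a': at 12  → match P4@[33:35]
pos 36 'a': at 1 (via fail)
pos 37 'c': at 2  → match P5@[37:37]
pos 38 'b': at 4 (via fail)
pos 39 'a': at 1 (via fail)
pos 40 'a': at 1 (via fail)
pos 41 'c': at 2  → match P5@[41:41]
pos 42 'b': at 4 (via fail)
pos 43 'b': at 5  → match P1@[42:43]
pos 44 'b': at 5 (via fail)  → match P1@[43:44]
pos 45 'b': at 5 (via fail)  → match P1@[44:45]
pos 46 'c': at 7 (via fail)  → match P5@[46:46]
pos 47 'b': at 4 (via fail)
pos 48 'b': at 5  → match P1@[47:48]
pos 49 'b': at 5 (via fail)  → match P1@[48:49]
pos 50 'a': at 6  → match P2@[48:50]
pos 51 'a': at 1 (via fail)
pos 52 'c': at 2  → match P5@[52:52]
pos 53 'b': at 4 (via fail)
pos 54 'c': at 7 (via fail)  → match P5@[54:54]
pos 55 'c': at 13  → match P5@[55:55],P6@[54:55]
pos 56 'a': at 8 (via fail)
pos 57 'c': at 2 (via fail)  → match P5@[57:57]
pos 58 'c': at 3  → match P0@[56:58],P5@[58:58],P6@[57:58]
pos 59 'c': at 13 (via fail)  → match P5@[59:59],P6@[58:59]
pos 60 'b': at 4 (via fail)
pos 61 'c': at 7 (via fail)  → match P5@[61:61]
pos 62 'b': at 4 (via fail)
pos 63 'b': at 5  → match P1@[62:63]
pos 64 'a': at 6  → match P2@[62:64]
pos 65 'a': at 1 (via fail)
pos 66 'a': at 1 (via fail)
pos 67 'c': at 2  → match P5@[67:67]
pos 68 'b': at 4 (via fail)
pos 69 'b': at 5  → match P1@[68:69]
pos 70 'b': at 5 (via fail)  → match P1@[69:70]
pos 71 'b': at 5 (via fail)  → match P1@[70:71]
pos 72 'a': at 6  → match P2@[70:72]
pos 73 'b': at 4 (via fail)
pos 74 'c': at 7 (via fail)  → match P5@[74:74]
pos 75 'c': at 13  → match P5@[75:75],P6@[74:75]
pos 76 'b': at 4 (via fail)
pos 77 'b': at 5  → match P1@[76:77]
pos 78 'a': at 6  → match P2@[76:78]

Matches: [[1,5],[2,4],[8,5],[9,4],[11,5],[13,1],[14,1],[15,1],[16,1],[17,1],[18,5],[21,1],[22,1],[22,3],[23,1],[24,2],[26,5],[27,0],[27,5],[27,6],[28,5],[28,6],[31,1],[32,1],[32,3],[33,2],[34,5],[35,4],[37,5],[41,5],[43,1],[44,1],[45,1],[46,5],[48,1],[49,1],[50,2],[52,5],[54,5],[55,5],[55,6],[57,5],[58,0],[58,5],[58,6],[59,5],[59,6],[61,5],[63,1],[64,2],[67,5],[69,1],[70,1],[71,1],[72,2],[74,5],[75,5],[75,6],[77,1],[78,2]]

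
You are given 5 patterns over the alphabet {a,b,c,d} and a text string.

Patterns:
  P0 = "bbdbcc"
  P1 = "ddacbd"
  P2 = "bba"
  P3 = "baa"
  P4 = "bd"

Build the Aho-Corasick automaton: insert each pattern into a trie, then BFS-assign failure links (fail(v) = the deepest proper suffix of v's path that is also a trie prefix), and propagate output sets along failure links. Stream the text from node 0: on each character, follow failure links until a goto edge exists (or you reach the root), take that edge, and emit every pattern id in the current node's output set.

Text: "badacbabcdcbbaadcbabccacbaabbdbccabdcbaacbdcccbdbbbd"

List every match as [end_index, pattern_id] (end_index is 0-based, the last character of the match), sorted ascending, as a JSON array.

Construct AC machine:
Trie nodes:
  n0 'ε': b→1 d→7
  n1 'b': a→14 b→2 d→16
  n2 'bb': a→13 d→3
  n3 'bbd': b→4
  n4 'bbdb': c→5
  n5 'bbdbc': c→6
  n6 'bbdbcc': ·  [P0 ends]
  n7 'd': d→8
  n8 'dd': a→9
  n9 'dda': c→10
  n10 'ddac': b→11
  n11 'ddacb': d→12
  n12 'ddacbd': ·  [P1 ends]
  n13 'bba': ·  [P2 ends]
  n14 'ba': a→15
  n15 'baa': ·  [P3 ends]
  n16 'bd': ·  [P4 ends]

BFS fail/out derivation:
  fail(1) 'b': from fail(0)=0 chase 'b': 0 ⇒ 0;  out=∅∪out(0)=∅
  fail(7) 'd': from fail(0)=0 chase 'd': 0 ⇒ 0;  out=∅∪out(0)=∅
  fail(2) 'bb': from fail(1)=0 chase 'b': 0 ⇒ 1;  out=∅∪out(1)=∅
  fail(8) 'dd': from fail(7)=0 chase 'd': 0 ⇒ 7;  out=∅∪out(7)=∅
  fail(14) 'ba': from fail(1)=0 chase 'a': 0 ⇒ 0;  out=∅∪out(0)=∅
  fail(16) 'bd': from fail(1)=0 chase 'd': 0 ⇒ 7;  out={4}∪out(7)={4}
  fail(3) 'bbd': from fail(2)=1 chase 'd': 1 ⇒ 16;  out=∅∪out(16)={4}
  fail(9) 'dda': from fail(8)=7 chase 'a': 7→0 ⇒ 0;  out=∅∪out(0)=∅
  fail(13) 'bba': from fail(2)=1 chase 'a': 1 ⇒ 14;  out={2}∪out(14)={2}
  fail(15) 'baa': from fail(14)=0 chase 'a': 0 ⇒ 0;  out={3}∪out(0)={3}
  fail(4) 'bbdb': from fail(3)=16 chase 'b': 16→7→0 ⇒ 1;  out=∅∪out(1)=∅
  fail(10) 'ddac': from fail(9)=0 chase 'c': 0 ⇒ 0;  out=∅∪out(0)=∅
  fail(5) 'bbdbc': from fail(4)=1 chase 'c': 1→0 ⇒ 0;  out=∅∪out(0)=∅
  fail(11) 'ddacb': from fail(10)=0 chase 'b': 0 ⇒ 1;  out=∅∪out(1)=∅
  fail(6) 'bbdbcc': from fail(5)=0 chase 'c': 0 ⇒ 0;  out={0}∪out(0)={0}
  fail(12) 'ddacbd': from fail(11)=1 chase 'd': 1 ⇒ 16;  out={1}∪out(16)={1,4}

Text stream:
pos 0 'b': at 1
pos 1 'a': at 14
pos 2 'd': at 7 ·f
pos 3 'a': at 0 ·f
pos 4 'c': at 0
pos 5 'b': at 1
pos 6 'a': at 14
pos 7 'b': at 1 ·f
pos 8 'c': at 0 ·f
pos 9 'd': at 7
pos 10 'c': at 0 ·f
pos 11 'b': at 1
pos 12 'b': at 2
pos 13 'a': at 13  → match P2@[11:13]
pos 14 'a': at 15 ·f  → match P3@[12:14]
pos 15 'd': at 7 ·f
pos 16 'c': at 0 ·f
pos 17 'b': at 1
pos 18 'a': at 14
pos 19 'b': at 1 ·f
pos 20 'c': at 0 ·f
pos 21 'c': at 0
pos 22 'a': at 0
pos 23 'c': at 0
pos 24 'b': at 1
pos 25 'a': at 14
pos 26 'a': at 15  → match P3@[24:26]
pos 27 'b': at 1 ·f
pos 28 'b': at 2
pos 29 'd': at 3  → match P4@[28:29]
pos 30 'b': at 4
pos 31 'c': at 5
pos 32 'c': at 6  → match P0@[27:32]
pos 33 'a': at 0 ·f
pos 34 'b': at 1
pos 35 'd': at 16  → match P4@[34:35]
pos 36 'c': at 0 ·f
pos 37 'b': at 1
pos 38 'a': at 14
pos 39 'a': at 15  → match P3@[37:39]
pos 40 'c': at 0 ·f
pos 41 'b': at 1
pos 42 'd': at 16  → match P4@[41:42]
pos 43 'c': at 0 ·f
pos 44 'c': at 0
pos 45 'c': at 0
pos 46 'b': at 1
pos 47 'd': at 16  → match P4@[46:47]
pos 48 'b': at 1 ·f
pos 49 'b': at 2
pos 50 'b': at 2 ·f
pos 51 'd': at 3  → match P4@[50:51]

All matches (sorted): [[13,2],[14,3],[26,3],[29,4],[32,0],[35,4],[39,3],[42,4],[47,4],[51,4]]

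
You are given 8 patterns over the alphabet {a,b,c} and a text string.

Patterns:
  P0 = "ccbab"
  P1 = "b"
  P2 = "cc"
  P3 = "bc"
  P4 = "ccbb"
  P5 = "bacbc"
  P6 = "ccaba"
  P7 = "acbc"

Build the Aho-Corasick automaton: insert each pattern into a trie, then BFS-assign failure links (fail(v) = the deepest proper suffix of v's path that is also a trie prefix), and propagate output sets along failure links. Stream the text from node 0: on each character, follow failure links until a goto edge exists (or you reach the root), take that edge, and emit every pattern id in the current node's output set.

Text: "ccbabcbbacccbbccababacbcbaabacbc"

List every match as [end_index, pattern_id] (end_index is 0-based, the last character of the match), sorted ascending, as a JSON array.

Build:
Trie nodes:
  0='ε' goto a→16 b→6 c→1
  1='c' goto c→2
  2='cc' goto a→13 b→3  [P2 ends]
  3='ccb' goto a→4 b→8
  4='ccba' goto b→5
  5='ccbab' goto ·  [P0 ends]
  6='b' goto a→9 c→7  [P1 ends]
  7='bc' goto ·  [P3 ends]
  8='ccbb' goto ·  [P4 ends]
  9='ba' goto c→10
  10='bac' goto b→11
  11='bacb' goto c→12
  12='bacbc' goto ·  [P5 ends]
  13='cca' goto b→14
  14='ccab' goto a→15
  15='ccaba' goto ·  [P6 ends]
  16='a' goto c→17
  17='ac' goto b→18
  18='acb' goto c→19
  19='acbc' goto ·  [P7 ends]

BFS fail/out derivation:
  fail(1) 'c': from fail(0)=0 chase 'c': 0 ⇒ 0;  out=∅∪out(0)=∅
  fail(6) 'b': from fail(0)=0 chase 'b': 0 ⇒ 0;  out={1}∪out(0)={1}
  fail(16) 'a': from fail(0)=0 chase 'a': 0 ⇒ 0;  out=∅∪out(0)=∅
  fail(2) 'cc': from fail(1)=0 chase 'c': 0 ⇒ 1;  out={2}∪out(1)={2}
  fail(7) 'bc': from fail(6)=0 chase 'c': 0 ⇒ 1;  out={3}∪out(1)={3}
  fail(9) 'ba': from fail(6)=0 chase 'a': 0 ⇒ 16;  out=∅∪out(16)=∅
  fail(17) 'ac': from fail(16)=0 chase 'c': 0 ⇒ 1;  out=∅∪out(1)=∅
  fail(3) 'ccb': from fail(2)=1 chase 'b': 1→0 ⇒ 6;  out=∅∪out(6)={1}
  fail(10) 'bac': from fail(9)=16 chase 'c': 16 ⇒ 17;  out=∅∪out(17)=∅
  fail(13) 'cca': from fail(2)=1 chase 'a': 1→0 ⇒ 16;  out=∅∪out(16)=∅
  fail(18) 'acb': from fail(17)=1 chase 'b': 1→0 ⇒ 6;  out=∅∪out(6)={1}
  fail(4) 'ccba': from fail(3)=6 chase 'a': 6 ⇒ 9;  out=∅∪out(9)=∅
  fail(8) 'ccbb': from fail(3)=6 chase 'b': 6→0 ⇒ 6;  out={4}∪out(6)={1,4}
  fail(11) 'bacb': from fail(10)=17 chase 'b': 17 ⇒ 18;  out=∅∪out(18)={1}
  fail(14) 'ccab': from fail(13)=16 chase 'b': 16→0 ⇒ 6;  out=∅∪out(6)={1}
  fail(19) 'acbc': from fail(18)=6 chase 'c': 6 ⇒ 7;  out={7}∪out(7)={3,7}
  fail(5) 'ccbab': from fail(4)=9 chase 'b': 9→16→0 ⇒ 6;  out={0}∪out(6)={0,1}
  fail(12) 'bacbc': from fail(11)=18 chase 'c': 18 ⇒ 19;  out={5}∪out(19)={3,5,7}
  fail(15) 'ccaba': from fail(14)=6 chase 'a': 6 ⇒ 9;  out={6}∪out(9)={6}

Run:
[0] read 'c'  n0⇒n1
[1] read 'c'  n1⇒n2  → match P2@[0:1]
[2] read 'b'  n2⇒n3  → match P1@[2:2]
[3] read 'a'  n3⇒n4
[4] read 'b'  n4⇒n5  → match P0@[0:4],P1@[4:4]
[5] read 'c'  n5⇒n7 (fail-walked)  → match P3@[4:5]
[6] read 'b'  n7⇒n6 (fail-walked)  → match P1@[6:6]
[7] read 'b'  n6⇒n6 (fail-walked)  → match P1@[7:7]
[8] read 'a'  n6⇒n9
[9] read 'c'  n9⇒n10
[10] read 'c'  n10⇒n2 (fail-walked)  → match P2@[9:10]
[11] read 'c'  n2⇒n2 (fail-walked)  → match P2@[10:11]
[12] read 'b'  n2⇒n3  → match P1@[12:12]
[13] read 'b'  n3⇒n8  → match P1@[13:13],P4@[10:13]
[14] read 'c'  n8⇒n7 (fail-walked)  → match P3@[13:14]
[15] read 'c'  n7⇒n2 (fail-walked)  → match P2@[14:15]
[16] read 'a'  n2⇒n13
[17] read 'b'  n13⇒n14  → match P1@[17:17]
[18] read 'a'  n14⇒n15  → match P6@[14:18]
[19] read 'b'  n15⇒n6 (fail-walked)  → match P1@[19:19]
[20] read 'a'  n6⇒n9
[21] read 'c'  n9⇒n10
[22] read 'b'  n10⇒n11  → match P1@[22:22]
[23] read 'c'  n11⇒n12  → match P3@[22:23],P5@[19:23],P7@[20:23]
[24] read 'b'  n12⇒n6 (fail-walked)  → match P1@[24:24]
[25] read 'a'  n6⇒n9
[26] read 'a'  n9⇒n16 (fail-walked)
[27] read 'b'  n16⇒n6 (fail-walked)  → match P1@[27:27]
[28] read 'a'  n6⇒n9
[29] read 'c'  n9⇒n10
[30] read 'b'  n10⇒n11  → match P1@[30:30]
[31] read 'c'  n11⇒n12  → match P3@[30:31],P5@[27:31],P7@[28:31]

Result: [[1,2],[2,1],[4,0],[4,1],[5,3],[6,1],[7,1],[10,2],[11,2],[12,1],[13,1],[13,4],[14,3],[15,2],[17,1],[18,6],[19,1],[22,1],[23,3],[23,5],[23,7],[24,1],[27,1],[30,1],[31,3],[31,5],[31,7]]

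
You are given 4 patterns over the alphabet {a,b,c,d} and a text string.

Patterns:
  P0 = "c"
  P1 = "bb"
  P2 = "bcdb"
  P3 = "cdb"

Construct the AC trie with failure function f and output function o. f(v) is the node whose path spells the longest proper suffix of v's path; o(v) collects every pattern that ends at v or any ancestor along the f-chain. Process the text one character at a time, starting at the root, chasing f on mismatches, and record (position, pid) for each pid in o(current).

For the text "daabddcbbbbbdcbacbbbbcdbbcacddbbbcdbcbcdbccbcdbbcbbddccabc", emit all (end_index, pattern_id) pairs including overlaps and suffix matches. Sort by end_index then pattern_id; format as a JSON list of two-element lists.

Construct AC machine:
Trie (insert patterns):
  0='ε' goto b→2 c→1
  1='c' goto d→7  ←P0
  2='b' goto b→3 c→4
  3='bb' goto ·  ←P1
  4='bc' goto d→5
  5='bcd' goto b→6
  6='bcdb' goto ·  ←P2
  7='cd' goto b→8
  8='cdb' goto ·  ←P3

BFS fail/out derivation:
  n1('c'): parent n0 fail=0; on 'c' 0 → fail=0;  out {0}∪∅={0}
  n2('b'): parent n0 fail=0; on 'b' 0 → fail=0;  out ∅∪∅=∅
  n3('bb'): parent n2 fail=0; on 'b' 0 → fail=2;  out {1}∪∅={1}
  n4('bc'): parent n2 fail=0; on 'c' 0 → fail=1;  out ∅∪{0}={0}
  n7('cd'): parent n1 fail=0; on 'd' 0 → fail=0;  out ∅∪∅=∅
  n5('bcd'): parent n4 fail=1; on 'd' 1 → fail=7;  out ∅∪∅=∅
  n8('cdb'): parent n7 fail=0; on 'b' 0 → fail=2;  out {3}∪∅={3}
  n6('bcdb'): parent n5 fail=7; on 'b' 7 → fail=8;  out {2}∪{3}={2,3}

Run:
pos 0 'd': at 0
pos 1 'a': at 0
pos 2 'a': at 0
pos 3 'b': at 2
pos 4 'd': at 0 (fail-walked)
pos 5 'd': at 0
pos 6 'c': at 1  emit P0@[6:6]
pos 7 'b': at 2 (fail-walked)
pos 8 'b': at 3  emit P1@[7:8]
pos 9 'b': at 3 (fail-walked)  emit P1@[8:9]
pos 10 'b': at 3 (fail-walked)  emit P1@[9:10]
pos 11 'b': at 3 (fail-walked)  emit P1@[10:11]
pos 12 'd': at 0 (fail-walked)
pos 13 'c': at 1  emit P0@[13:13]
pos 14 'b': at 2 (fail-walked)
pos 15 'a': at 0 (fail-walked)
pos 16 'c': at 1  emit P0@[16:16]
pos 17 'b': at 2 (fail-walked)
pos 18 'b': at 3  emit P1@[17:18]
pos 19 'b': at 3 (fail-walked)  emit P1@[18:19]
pos 20 'b': at 3 (fail-walked)  emit P1@[19:20]
pos 21 'c': at 4 (fail-walked)  emit P0@[21:21]
pos 22 'd': at 5
pos 23 'b': at 6  emit P2@[20:23],P3@[21:23]
pos 24 'b': at 3 (fail-walked)  emit P1@[23:24]
pos 25 'c': at 4 (fail-walked)  emit P0@[25:25]
pos 26 'a': at 0 (fail-walked)
pos 27 'c': at 1  emit P0@[27:27]
pos 28 'd': at 7
pos 29 'd': at 0 (fail-walked)
pos 30 'b': at 2
pos 31 'b': at 3  emit P1@[30:31]
pos 32 'b': at 3 (fail-walked)  emit P1@[31:32]
pos 33 'c': at 4 (fail-walked)  emit P0@[33:33]
pos 34 'd': at 5
pos 35 'b': at 6  emit P2@[32:35],P3@[33:35]
pos 36 'c': at 4 (fail-walked)  emit P0@[36:36]
pos 37 'b': at 2 (fail-walked)
pos 38 'c': at 4  emit P0@[38:38]
pos 39 'd': at 5
pos 40 'b': at 6  emit P2@[37:40],P3@[38:40]
pos 41 'c': at 4 (fail-walked)  emit P0@[41:41]
pos 42 'c': at 1 (fail-walked)  emit P0@[42:42]
pos 43 'b': at 2 (fail-walked)
pos 44 'c': at 4  emit P0@[44:44]
pos 45 'd': at 5
pos 46 'b': at 6  emit P2@[43:46],P3@[44:46]
pos 47 'b': at 3 (fail-walked)  emit P1@[46:47]
pos 48 'c': at 4 (fail-walked)  emit P0@[48:48]
pos 49 'b': at 2 (fail-walked)
pos 50 'b': at 3  emit P1@[49:50]
pos 51 'd': at 0 (fail-walked)
pos 52 'd': at 0
pos 53 'c': at 1  emit P0@[53:53]
pos 54 'c': at 1 (fail-walked)  emit P0@[54:54]
pos 55 'a': at 0 (fail-walked)
pos 56 'b': at 2
pos 57 'c': at 4  emit P0@[57:57]

All matches (sorted): [[6,0],[8,1],[9,1],[10,1],[11,1],[13,0],[16,0],[18,1],[19,1],[20,1],[21,0],[23,2],[23,3],[24,1],[25,0],[27,0],[31,1],[32,1],[33,0],[35,2],[35,3],[36,0],[38,0],[40,2],[40,3],[41,0],[42,0],[44,0],[46,2],[46,3],[47,1],[48,0],[50,1],[53,0],[54,0],[57,0]]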